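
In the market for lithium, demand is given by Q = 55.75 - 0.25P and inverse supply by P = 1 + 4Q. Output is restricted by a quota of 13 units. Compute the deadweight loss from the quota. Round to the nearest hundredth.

Rewriting demand in inverse form: P = 223 - 4Q.
Unrestricted equilibrium: Q* = (223 - 1)/(4 + 4) = 27.75.
At Q = 13 the demand price is 223 - 4(13) = 171 and the supply price is 1 + 4(13) = 53.
Deadweight loss is the triangle between the curves from 13 to 27.75: (1/2)(171 - 53)(27.75 - 13) = 870.25.

870.25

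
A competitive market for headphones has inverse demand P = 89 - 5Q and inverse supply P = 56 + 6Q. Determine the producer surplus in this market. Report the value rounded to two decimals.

27.00

Setting demand equal to supply, 33 = 11Q, so Q* = 3 and P* = 74.
Producer surplus is the triangle above supply below P*: (1/2)(3)(74 - 56) = (1/2)(3)(18) = 27.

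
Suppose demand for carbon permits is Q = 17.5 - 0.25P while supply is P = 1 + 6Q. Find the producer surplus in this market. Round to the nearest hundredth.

142.83

Rewriting demand in inverse form: P = 70 - 4Q.
Set 70 - 4Q = 1 + 6Q, which gives 69 = 10Q, so Q* = 6.9 and P* = 70 - 4(6.9) = 42.4.
The supply curve's price intercept is 1, so PS = (1/2)(Q*)(P* - 1) = (1/2)(6.9)(41.4) = 142.83.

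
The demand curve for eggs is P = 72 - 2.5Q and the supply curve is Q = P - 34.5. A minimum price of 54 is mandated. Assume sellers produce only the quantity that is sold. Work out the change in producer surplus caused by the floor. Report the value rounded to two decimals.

Rewriting supply in inverse form: P = 34.5 + Q.
Free-market equilibrium: 72 - 2.5Q = 34.5 + Q gives Q* = 10.7143, P* = 45.2143.
At P = 54, buyers demand (72 - 54)/2.5 = 7.2 while sellers would supply more, so the quantity traded is 7.2 at price 54.
PS goes from (1/2)(10.7143)(10.7143) = 57.398 to 114.48 (computed as (54 - 34.5)(7.2) - (1/2)(1)(7.2)^2), a change of 57.082.

57.08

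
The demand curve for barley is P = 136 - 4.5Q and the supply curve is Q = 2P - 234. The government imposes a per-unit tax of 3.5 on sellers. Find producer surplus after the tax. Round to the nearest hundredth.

Rewriting supply in inverse form: P = 117 + 0.5Q.
Without the tax, 136 - 4.5Q = 117 + 0.5Q so Q* = 3.8 and P* = 118.9.
A tax on sellers shifts supply up by 3.5: 136 - 4.5Q = 117 + 0.5Q + 3.5, so Q_t = 3.1. Buyers pay P_b = 122.05; sellers receive P_s = P_b - 3.5 = 118.55.
PS = (1/2)(Q_t)(P_s - 117) = (1/2)(3.1)(1.55) = 2.4025.

2.40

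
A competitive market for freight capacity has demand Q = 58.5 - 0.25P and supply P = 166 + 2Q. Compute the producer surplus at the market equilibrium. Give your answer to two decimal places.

128.44

Rewriting demand in inverse form: P = 234 - 4Q.
Setting demand equal to supply, 68 = 6Q, so Q* = 11.3333 and P* = 188.6667.
Producer surplus is the triangle above supply below P*: (1/2)(11.3333)(188.6667 - 166) = (1/2)(11.3333)(22.6667) = 128.4444.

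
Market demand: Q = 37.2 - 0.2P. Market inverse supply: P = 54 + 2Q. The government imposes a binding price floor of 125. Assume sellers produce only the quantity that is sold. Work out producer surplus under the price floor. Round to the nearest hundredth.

Rewriting demand in inverse form: P = 186 - 5Q.
Free-market equilibrium: 186 - 5Q = 54 + 2Q gives Q* = 18.8571, P* = 91.7143.
At the floor price 125, quantity demanded is (186 - 125)/5 = 12.2; demand is the short side, so Q = 12.2 trades at P = 125.
The supply price at Q = 12.2 is 78.4. PS is the trapezoid between 125 and supply over [0, 12.2]: (1/2)[(125 - 54) + (125 - 78.4)](12.2) = 717.36.

717.36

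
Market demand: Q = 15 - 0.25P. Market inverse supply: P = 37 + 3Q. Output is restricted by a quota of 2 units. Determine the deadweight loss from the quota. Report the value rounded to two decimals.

5.79

Rewriting demand in inverse form: P = 60 - 4Q.
Without the quota, 60 - 4Q = 37 + 3Q gives Q* = 3.2857.
At Q = 2 the demand price is 60 - 4(2) = 52 and the supply price is 37 + 3(2) = 43.
DWL = (1/2)(gap between curves at 2) x (Q* - 2) = (1/2)(9)(1.2857) = 5.7857.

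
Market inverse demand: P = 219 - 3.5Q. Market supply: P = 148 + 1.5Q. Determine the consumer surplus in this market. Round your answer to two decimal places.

352.87

Equilibrium: 219 - 3.5Q = 148 + 1.5Q, so Q* = 14.2 and P* = 169.3.
Consumer surplus is the triangle under demand above P*: (1/2)(14.2)(219 - 169.3) = (1/2)(14.2)(49.7) = 352.87.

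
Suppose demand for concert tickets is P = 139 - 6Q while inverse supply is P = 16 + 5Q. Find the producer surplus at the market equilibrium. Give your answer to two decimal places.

Set 139 - 6Q = 16 + 5Q, which gives 123 = 11Q, so Q* = 11.1818 and P* = 139 - 6(11.1818) = 71.9091.
Producer surplus is the triangle above supply below P*: (1/2)(11.1818)(71.9091 - 16) = (1/2)(11.1818)(55.9091) = 312.5826.

312.58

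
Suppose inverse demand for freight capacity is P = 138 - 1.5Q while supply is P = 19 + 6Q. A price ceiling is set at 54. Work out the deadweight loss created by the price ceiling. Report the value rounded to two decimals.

377.50

Free-market equilibrium: 138 - 1.5Q = 19 + 6Q gives Q* = 15.8667, P* = 114.2.
At the ceiling price 54, quantity supplied is (54 - 19)/6 = 5.8333; supply is the short side, so Q = 5.8333 trades at P = 54.
At Q = 5.8333 the demand price is 129.25 and the supply price is 54. Deadweight loss is the triangle between the curves from 5.8333 to 15.8667: (1/2)(129.25 - 54)(15.8667 - 5.8333) = 377.5042.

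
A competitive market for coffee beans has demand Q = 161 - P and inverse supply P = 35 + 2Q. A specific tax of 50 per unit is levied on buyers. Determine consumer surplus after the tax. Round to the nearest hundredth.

Rewriting demand in inverse form: P = 161 - Q.
Pre-tax equilibrium: 161 - Q = 35 + 2Q gives Q* = 42, P* = 119.
A tax on buyers shifts demand down by 50: (161 - 50) - Q = 35 + 2Q, so Q_t = 25.3333. Buyers pay P_b = 135.6667; sellers receive P_s = P_b - 50 = 85.6667.
CS = (1/2)(Q_t)(161 - P_b) = (1/2)(25.3333)(25.3333) = 320.8889.

320.89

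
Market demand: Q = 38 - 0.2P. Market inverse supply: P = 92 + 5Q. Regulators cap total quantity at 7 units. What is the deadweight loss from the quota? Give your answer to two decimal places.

Rewriting demand in inverse form: P = 190 - 5Q.
Unrestricted equilibrium: Q* = (190 - 92)/(5 + 5) = 9.8.
At Q = 7 the demand price is 190 - 5(7) = 155 and the supply price is 92 + 5(7) = 127.
Deadweight loss is the triangle between the curves from 7 to 9.8: (1/2)(155 - 127)(9.8 - 7) = 39.2.

39.20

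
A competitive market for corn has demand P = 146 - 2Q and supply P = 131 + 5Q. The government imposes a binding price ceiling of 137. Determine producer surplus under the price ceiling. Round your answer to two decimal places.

3.60

Without the control, 146 - 2Q = 131 + 5Q so Q* = 2.1429 and P* = 141.7143.
At the ceiling price 137, quantity supplied is (137 - 131)/5 = 1.2; supply is the short side, so Q = 1.2 trades at P = 137.
PS is the triangle above supply below 137: (1/2)(1.2)(137 - 131) = 3.6.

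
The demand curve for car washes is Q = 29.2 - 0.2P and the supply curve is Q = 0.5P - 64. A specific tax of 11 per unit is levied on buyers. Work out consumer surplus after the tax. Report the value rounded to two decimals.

Rewriting demand in inverse form: P = 146 - 5Q.
Rewriting supply in inverse form: P = 128 + 2Q.
Without the tax, 146 - 5Q = 128 + 2Q so Q* = 2.5714 and P* = 133.1429.
A tax on buyers shifts demand down by 11: (146 - 11) - 5Q = 128 + 2Q, so Q_t = 1. Buyers pay P_b = 141; sellers receive P_s = P_b - 11 = 130.
Consumer surplus is the triangle under demand above P_b: (1/2)(1)(146 - 141) = 2.5.

2.50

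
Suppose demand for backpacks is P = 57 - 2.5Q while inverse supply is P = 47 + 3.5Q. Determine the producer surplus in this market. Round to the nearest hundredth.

Setting demand equal to supply, 10 = 6Q, so Q* = 1.6667 and P* = 52.8333.
PS is the area between P* and the supply curve from 0 to Q*: (1/2)(1.6667)(5.8333) = 4.8611.

4.86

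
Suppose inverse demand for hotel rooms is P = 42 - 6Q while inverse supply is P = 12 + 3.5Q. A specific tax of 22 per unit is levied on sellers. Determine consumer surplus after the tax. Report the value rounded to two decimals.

2.13

Pre-tax equilibrium: 42 - 6Q = 12 + 3.5Q gives Q* = 3.1579, P* = 23.0526.
With the tax, sellers need 22 more per unit: 42 - 6Q = 12 + 3.5Q + 22, so Q_t = 0.8421. Buyers pay P_b = 36.9474; sellers receive P_s = P_b - 22 = 14.9474.
Consumer surplus is the triangle under demand above P_b: (1/2)(0.8421)(42 - 36.9474) = 2.1274.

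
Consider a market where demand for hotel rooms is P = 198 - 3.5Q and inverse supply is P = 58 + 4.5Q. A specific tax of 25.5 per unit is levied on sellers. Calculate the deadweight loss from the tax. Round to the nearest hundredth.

40.64

Pre-tax equilibrium: 198 - 3.5Q = 58 + 4.5Q gives Q* = 17.5, P* = 136.75.
A tax on sellers shifts supply up by 25.5: 198 - 3.5Q = 58 + 4.5Q + 25.5, so Q_t = 14.3125. Buyers pay P_b = 147.9062; sellers receive P_s = P_b - 25.5 = 122.4062.
The welfare triangle lost has base Q* - Q_t = 3.1875 and height t = 25.5, so DWL = (1/2)(3.1875)(25.5) = 40.6406.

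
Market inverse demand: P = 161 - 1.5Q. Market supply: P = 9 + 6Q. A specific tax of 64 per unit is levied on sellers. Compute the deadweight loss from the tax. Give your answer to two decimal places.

Pre-tax equilibrium: 161 - 1.5Q = 9 + 6Q gives Q* = 20.2667, P* = 130.6.
A tax on sellers shifts supply up by 64: 161 - 1.5Q = 9 + 6Q + 64, so Q_t = 11.7333. Buyers pay P_b = 143.4; sellers receive P_s = P_b - 64 = 79.4.
Deadweight loss is the triangle between the curves from Q_t to Q*: (1/2)(20.2667 - 11.7333)(64) = 273.0667.

273.07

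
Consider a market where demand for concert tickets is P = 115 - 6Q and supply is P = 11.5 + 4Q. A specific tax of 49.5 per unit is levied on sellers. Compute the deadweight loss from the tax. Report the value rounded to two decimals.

122.51

Without the tax, 115 - 6Q = 11.5 + 4Q so Q* = 10.35 and P* = 52.9.
With the tax, sellers need 49.5 more per unit: 115 - 6Q = 11.5 + 4Q + 49.5, so Q_t = 5.4. Buyers pay P_b = 82.6; sellers receive P_s = P_b - 49.5 = 33.1.
Deadweight loss is the triangle between the curves from Q_t to Q*: (1/2)(10.35 - 5.4)(49.5) = 122.5125.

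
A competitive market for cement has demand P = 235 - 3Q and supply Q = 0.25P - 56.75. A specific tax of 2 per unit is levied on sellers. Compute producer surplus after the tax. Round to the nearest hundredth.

Rewriting supply in inverse form: P = 227 + 4Q.
Pre-tax equilibrium: 235 - 3Q = 227 + 4Q gives Q* = 1.1429, P* = 231.5714.
With the tax, sellers need 2 more per unit: 235 - 3Q = 227 + 4Q + 2, so Q_t = 0.8571. Buyers pay P_b = 232.4286; sellers receive P_s = P_b - 2 = 230.4286.
PS = (1/2)(Q_t)(P_s - 227) = (1/2)(0.8571)(3.4286) = 1.4694.

1.47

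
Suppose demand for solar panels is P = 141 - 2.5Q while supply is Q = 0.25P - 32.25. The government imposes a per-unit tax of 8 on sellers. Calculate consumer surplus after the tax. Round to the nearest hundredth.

Rewriting supply in inverse form: P = 129 + 4Q.
Without the tax, 141 - 2.5Q = 129 + 4Q so Q* = 1.8462 and P* = 136.3846.
A tax on sellers shifts supply up by 8: 141 - 2.5Q = 129 + 4Q + 8, so Q_t = 0.6154. Buyers pay P_b = 139.4615; sellers receive P_s = P_b - 8 = 131.4615.
Consumer surplus is the triangle under demand above P_b: (1/2)(0.6154)(141 - 139.4615) = 0.4734.

0.47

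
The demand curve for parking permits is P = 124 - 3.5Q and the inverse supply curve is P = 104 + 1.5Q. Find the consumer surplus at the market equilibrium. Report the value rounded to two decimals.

28.00

Equilibrium: 124 - 3.5Q = 104 + 1.5Q, so Q* = 4 and P* = 110.
The demand choke price is 124, so CS = (1/2)(Q*)(124 - P*) = (1/2)(4)(14) = 28.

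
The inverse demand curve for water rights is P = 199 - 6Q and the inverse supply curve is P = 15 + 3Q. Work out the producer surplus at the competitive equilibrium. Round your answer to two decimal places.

Equilibrium: 199 - 6Q = 15 + 3Q, so Q* = 20.4444 and P* = 76.3333.
The supply curve's price intercept is 15, so PS = (1/2)(Q*)(P* - 15) = (1/2)(20.4444)(61.3333) = 626.963.

626.96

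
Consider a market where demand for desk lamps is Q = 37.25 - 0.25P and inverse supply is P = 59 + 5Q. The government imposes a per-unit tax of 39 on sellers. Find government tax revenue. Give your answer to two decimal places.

221.00

Rewriting demand in inverse form: P = 149 - 4Q.
Pre-tax equilibrium: 149 - 4Q = 59 + 5Q gives Q* = 10, P* = 109.
A tax on sellers shifts supply up by 39: 149 - 4Q = 59 + 5Q + 39, so Q_t = 5.6667. Buyers pay P_b = 126.3333; sellers receive P_s = P_b - 39 = 87.3333.
Tax revenue = t x Q_t = 39 x 5.6667 = 221.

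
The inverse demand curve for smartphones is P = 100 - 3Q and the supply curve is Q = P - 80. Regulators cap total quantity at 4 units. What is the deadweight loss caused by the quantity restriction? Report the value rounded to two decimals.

Rewriting supply in inverse form: P = 80 + Q.
Without the quota, 100 - 3Q = 80 + Q gives Q* = 5.
At Q = 4 the demand price is 100 - 3(4) = 88 and the supply price is 80 + (4) = 84.
Deadweight loss is the triangle between the curves from 4 to 5: (1/2)(88 - 84)(5 - 4) = 2.

2.00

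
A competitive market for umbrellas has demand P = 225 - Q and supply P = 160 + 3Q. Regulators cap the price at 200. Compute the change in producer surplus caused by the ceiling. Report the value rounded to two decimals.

-129.43

Free-market equilibrium: 225 - Q = 160 + 3Q gives Q* = 16.25, P* = 208.75.
At the ceiling price 200, quantity supplied is (200 - 160)/3 = 13.3333; supply is the short side, so Q = 13.3333 trades at P = 200.
PS goes from (1/2)(16.25)(48.75) = 396.0938 to 266.6667 (computed as (200 - 160)(13.3333) - (1/2)(3)(13.3333)^2), a change of -129.4271.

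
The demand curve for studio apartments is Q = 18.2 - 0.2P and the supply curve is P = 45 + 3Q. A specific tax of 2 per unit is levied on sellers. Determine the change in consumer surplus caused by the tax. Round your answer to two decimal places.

Rewriting demand in inverse form: P = 91 - 5Q.
Without the tax, 91 - 5Q = 45 + 3Q so Q* = 5.75 and P* = 62.25.
A tax on sellers shifts supply up by 2: 91 - 5Q = 45 + 3Q + 2, so Q_t = 5.5. Buyers pay P_b = 63.5; sellers receive P_s = P_b - 2 = 61.5.
Consumers lose the trapezoid between P* and P_b out to Q_t plus the triangle from Q_t to Q*: change in CS = 75.625 - 82.6562 = -7.0312.

-7.03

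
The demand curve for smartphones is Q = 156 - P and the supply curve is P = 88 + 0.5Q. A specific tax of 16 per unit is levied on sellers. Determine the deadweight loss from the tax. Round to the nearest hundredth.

Rewriting demand in inverse form: P = 156 - Q.
Without the tax, 156 - Q = 88 + 0.5Q so Q* = 45.3333 and P* = 110.6667.
A tax on sellers shifts supply up by 16: 156 - Q = 88 + 0.5Q + 16, so Q_t = 34.6667. Buyers pay P_b = 121.3333; sellers receive P_s = P_b - 16 = 105.3333.
The welfare triangle lost has base Q* - Q_t = 10.6667 and height t = 16, so DWL = (1/2)(10.6667)(16) = 85.3333.

85.33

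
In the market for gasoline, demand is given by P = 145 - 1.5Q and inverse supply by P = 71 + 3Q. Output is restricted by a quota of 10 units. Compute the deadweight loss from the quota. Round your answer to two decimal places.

93.44

Unrestricted equilibrium: Q* = (145 - 71)/(1.5 + 3) = 16.4444.
At Q = 10 the demand price is 145 - 1.5(10) = 130 and the supply price is 71 + 3(10) = 101.
DWL = (1/2)(gap between curves at 10) x (Q* - 10) = (1/2)(29)(6.4444) = 93.4444.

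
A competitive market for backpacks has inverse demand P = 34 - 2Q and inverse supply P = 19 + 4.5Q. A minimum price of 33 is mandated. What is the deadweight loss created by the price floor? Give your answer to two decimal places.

Free-market equilibrium: 34 - 2Q = 19 + 4.5Q gives Q* = 2.3077, P* = 29.3846.
At the floor price 33, quantity demanded is (34 - 33)/2 = 0.5; demand is the short side, so Q = 0.5 trades at P = 33.
At Q = 0.5 the demand price is 33 and the supply price is 21.25. Deadweight loss is the triangle between the curves from 0.5 to 2.3077: (1/2)(33 - 21.25)(2.3077 - 0.5) = 10.6202.

10.62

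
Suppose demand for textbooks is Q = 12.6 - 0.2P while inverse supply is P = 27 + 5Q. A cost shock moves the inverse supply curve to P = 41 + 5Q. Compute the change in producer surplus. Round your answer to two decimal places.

Rewriting demand in inverse form: P = 63 - 5Q.
Initial equilibrium: Q_0 = 3.6, P_0 = 45; CS_0 = (1/2)(3.6)(18) = 32.4, PS_0 = (1/2)(3.6)(18) = 32.4.
New equilibrium: 63 - 5Q = 41 + 5Q gives Q_1 = 2.2, P_1 = 52; CS_1 = 12.1, PS_1 = 12.1.
Change in producer surplus = 12.1 - 32.4 = -20.3.

-20.30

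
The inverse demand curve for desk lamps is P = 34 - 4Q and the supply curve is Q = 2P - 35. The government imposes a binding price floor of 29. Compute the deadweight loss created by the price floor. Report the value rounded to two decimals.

Rewriting supply in inverse form: P = 17.5 + 0.5Q.
Free-market equilibrium: 34 - 4Q = 17.5 + 0.5Q gives Q* = 3.6667, P* = 19.3333.
At the floor price 29, quantity demanded is (34 - 29)/4 = 1.25; demand is the short side, so Q = 1.25 trades at P = 29.
At Q = 1.25 the demand price is 29 and the supply price is 18.125. Deadweight loss is the triangle between the curves from 1.25 to 3.6667: (1/2)(29 - 18.125)(3.6667 - 1.25) = 13.1406.

13.14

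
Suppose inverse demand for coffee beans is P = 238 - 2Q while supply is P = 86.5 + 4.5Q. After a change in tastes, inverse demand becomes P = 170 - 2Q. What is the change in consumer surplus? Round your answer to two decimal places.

Initial equilibrium: Q_0 = 23.3077, P_0 = 191.3846; CS_0 = (1/2)(23.3077)(46.6154) = 543.2485, PS_0 = (1/2)(23.3077)(104.8846) = 1222.3092.
New equilibrium: 170 - 2Q = 86.5 + 4.5Q gives Q_1 = 12.8462, P_1 = 144.3077; CS_1 = 165.0237, PS_1 = 371.3033.
Change in consumer surplus = 165.0237 - 543.2485 = -378.2249.

-378.22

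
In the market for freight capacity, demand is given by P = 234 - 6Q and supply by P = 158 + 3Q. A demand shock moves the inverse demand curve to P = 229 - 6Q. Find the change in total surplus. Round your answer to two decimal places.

-40.83

Initial equilibrium: Q_0 = 8.4444, P_0 = 183.3333; CS_0 = (1/2)(8.4444)(50.6667) = 213.9259, PS_0 = (1/2)(8.4444)(25.3333) = 106.963.
New equilibrium: 229 - 6Q = 158 + 3Q gives Q_1 = 7.8889, P_1 = 181.6667; CS_1 = 186.7037, PS_1 = 93.3519.
Change in total surplus = (186.7037 + 93.3519) - (213.9259 + 106.963) = -40.8333.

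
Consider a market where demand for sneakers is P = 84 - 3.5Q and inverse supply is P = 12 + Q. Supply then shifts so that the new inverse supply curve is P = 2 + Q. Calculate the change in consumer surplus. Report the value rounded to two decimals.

133.09

Initial equilibrium: Q_0 = 16, P_0 = 28; CS_0 = (1/2)(16)(56) = 448, PS_0 = (1/2)(16)(16) = 128.
New equilibrium: 84 - 3.5Q = 2 + Q gives Q_1 = 18.2222, P_1 = 20.2222; CS_1 = 581.0864, PS_1 = 166.0247.
Change in consumer surplus = 581.0864 - 448 = 133.0864.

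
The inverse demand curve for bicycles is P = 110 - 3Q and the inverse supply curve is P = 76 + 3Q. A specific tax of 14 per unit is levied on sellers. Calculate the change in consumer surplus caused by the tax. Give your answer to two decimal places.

-31.50

Without the tax, 110 - 3Q = 76 + 3Q so Q* = 5.6667 and P* = 93.
A tax on sellers shifts supply up by 14: 110 - 3Q = 76 + 3Q + 14, so Q_t = 3.3333. Buyers pay P_b = 100; sellers receive P_s = P_b - 14 = 86.
Consumers lose the trapezoid between P* and P_b out to Q_t plus the triangle from Q_t to Q*: change in CS = 16.6667 - 48.1667 = -31.5.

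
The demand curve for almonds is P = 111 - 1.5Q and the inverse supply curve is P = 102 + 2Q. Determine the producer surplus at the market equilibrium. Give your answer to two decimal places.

Equilibrium: 111 - 1.5Q = 102 + 2Q, so Q* = 2.5714 and P* = 107.1429.
PS is the area between P* and the supply curve from 0 to Q*: (1/2)(2.5714)(5.1429) = 6.6122.

6.61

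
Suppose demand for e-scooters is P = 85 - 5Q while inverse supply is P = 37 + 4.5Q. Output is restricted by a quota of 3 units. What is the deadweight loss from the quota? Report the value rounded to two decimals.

Unrestricted equilibrium: Q* = (85 - 37)/(5 + 4.5) = 5.0526.
At Q = 3 the demand price is 85 - 5(3) = 70 and the supply price is 37 + 4.5(3) = 50.5.
DWL = (1/2)(gap between curves at 3) x (Q* - 3) = (1/2)(19.5)(2.0526) = 20.0132.

20.01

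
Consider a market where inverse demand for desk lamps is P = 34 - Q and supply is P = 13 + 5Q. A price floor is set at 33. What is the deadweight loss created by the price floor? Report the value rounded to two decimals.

Free-market equilibrium: 34 - Q = 13 + 5Q gives Q* = 3.5, P* = 30.5.
At P = 33, buyers demand (34 - 33)/1 = 1 while sellers would supply more, so the quantity traded is 1 at price 33.
At Q = 1 the demand price is 33 and the supply price is 18. Deadweight loss is the triangle between the curves from 1 to 3.5: (1/2)(33 - 18)(3.5 - 1) = 18.75.

18.75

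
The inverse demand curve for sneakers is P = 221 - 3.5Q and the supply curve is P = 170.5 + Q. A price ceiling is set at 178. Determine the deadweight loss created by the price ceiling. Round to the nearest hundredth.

31.17

Without the control, 221 - 3.5Q = 170.5 + Q so Q* = 11.2222 and P* = 181.7222.
At P = 178, sellers supply (178 - 170.5)/1 = 7.5 while buyers want more, so the quantity traded is 7.5 at price 178.
At Q = 7.5 the demand price is 194.75 and the supply price is 178. Deadweight loss is the triangle between the curves from 7.5 to 11.2222: (1/2)(194.75 - 178)(11.2222 - 7.5) = 31.1736.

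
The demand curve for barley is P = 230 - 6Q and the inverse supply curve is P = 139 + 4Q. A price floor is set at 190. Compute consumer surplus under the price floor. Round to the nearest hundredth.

133.33

Without the control, 230 - 6Q = 139 + 4Q so Q* = 9.1 and P* = 175.4.
At P = 190, buyers demand (230 - 190)/6 = 6.6667 while sellers would supply more, so the quantity traded is 6.6667 at price 190.
CS is the triangle under demand above 190: (1/2)(6.6667)(230 - 190) = 133.3333.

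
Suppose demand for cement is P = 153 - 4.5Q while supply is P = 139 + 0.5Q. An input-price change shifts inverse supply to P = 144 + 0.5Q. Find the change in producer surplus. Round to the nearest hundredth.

Initial equilibrium: Q_0 = 2.8, P_0 = 140.4; CS_0 = (1/2)(2.8)(12.6) = 17.64, PS_0 = (1/2)(2.8)(1.4) = 1.96.
New equilibrium: 153 - 4.5Q = 144 + 0.5Q gives Q_1 = 1.8, P_1 = 144.9; CS_1 = 7.29, PS_1 = 0.81.
Change in producer surplus = 0.81 - 1.96 = -1.15.

-1.15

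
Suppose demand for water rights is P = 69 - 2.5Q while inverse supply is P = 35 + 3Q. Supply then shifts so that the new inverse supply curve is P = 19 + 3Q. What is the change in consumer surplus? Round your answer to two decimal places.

Initial equilibrium: Q_0 = 6.1818, P_0 = 53.5455; CS_0 = (1/2)(6.1818)(15.4545) = 47.7686, PS_0 = (1/2)(6.1818)(18.5455) = 57.3223.
New equilibrium: 69 - 2.5Q = 19 + 3Q gives Q_1 = 9.0909, P_1 = 46.2727; CS_1 = 103.3058, PS_1 = 123.9669.
Change in consumer surplus = 103.3058 - 47.7686 = 55.5372.

55.54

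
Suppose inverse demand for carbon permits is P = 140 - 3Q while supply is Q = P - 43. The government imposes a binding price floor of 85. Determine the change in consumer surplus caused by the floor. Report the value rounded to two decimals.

-377.93

Rewriting supply in inverse form: P = 43 + Q.
Without the control, 140 - 3Q = 43 + Q so Q* = 24.25 and P* = 67.25.
At the floor price 85, quantity demanded is (140 - 85)/3 = 18.3333; demand is the short side, so Q = 18.3333 trades at P = 85.
CS goes from (1/2)(24.25)(72.75) = 882.0938 to 504.1667 (computed as (140 - 85)(18.3333) - (1/2)(3)(18.3333)^2), a change of -377.9271.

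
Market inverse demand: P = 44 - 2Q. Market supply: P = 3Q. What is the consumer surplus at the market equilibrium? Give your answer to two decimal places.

Set 44 - 2Q = 3Q, which gives 44 = 5Q, so Q* = 8.8 and P* = 44 - 2(8.8) = 26.4.
The demand choke price is 44, so CS = (1/2)(Q*)(44 - P*) = (1/2)(8.8)(17.6) = 77.44.

77.44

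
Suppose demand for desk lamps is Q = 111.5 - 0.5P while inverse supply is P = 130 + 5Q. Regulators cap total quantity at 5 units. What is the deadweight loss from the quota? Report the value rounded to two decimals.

240.29

Rewriting demand in inverse form: P = 223 - 2Q.
Unrestricted equilibrium: Q* = (223 - 130)/(2 + 5) = 13.2857.
At Q = 5 the demand price is 223 - 2(5) = 213 and the supply price is 130 + 5(5) = 155.
DWL = (1/2)(gap between curves at 5) x (Q* - 5) = (1/2)(58)(8.2857) = 240.2857.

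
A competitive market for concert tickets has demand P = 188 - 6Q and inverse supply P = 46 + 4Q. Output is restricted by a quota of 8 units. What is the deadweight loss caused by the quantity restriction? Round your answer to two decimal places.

Unrestricted equilibrium: Q* = (188 - 46)/(6 + 4) = 14.2.
At Q = 8 the demand price is 188 - 6(8) = 140 and the supply price is 46 + 4(8) = 78.
DWL = (1/2)(gap between curves at 8) x (Q* - 8) = (1/2)(62)(6.2) = 192.2.

192.20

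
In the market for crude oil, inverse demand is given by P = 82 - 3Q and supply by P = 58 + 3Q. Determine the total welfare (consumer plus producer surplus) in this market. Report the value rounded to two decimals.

Equilibrium: 82 - 3Q = 58 + 3Q, so Q* = 4 and P* = 70.
CS = (1/2)(4)(12) = 24 and PS = (1/2)(4)(12) = 24, so total surplus = 48.

48.00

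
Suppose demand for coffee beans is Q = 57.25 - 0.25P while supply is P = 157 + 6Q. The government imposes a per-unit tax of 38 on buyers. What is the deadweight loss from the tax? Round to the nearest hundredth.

72.20

Rewriting demand in inverse form: P = 229 - 4Q.
Without the tax, 229 - 4Q = 157 + 6Q so Q* = 7.2 and P* = 200.2.
A tax on buyers shifts demand down by 38: (229 - 38) - 4Q = 157 + 6Q, so Q_t = 3.4. Buyers pay P_b = 215.4; sellers receive P_s = P_b - 38 = 177.4.
The welfare triangle lost has base Q* - Q_t = 3.8 and height t = 38, so DWL = (1/2)(3.8)(38) = 72.2.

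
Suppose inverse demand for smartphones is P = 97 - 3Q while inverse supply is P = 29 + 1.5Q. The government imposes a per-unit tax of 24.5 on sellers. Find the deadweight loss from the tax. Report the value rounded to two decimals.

Pre-tax equilibrium: 97 - 3Q = 29 + 1.5Q gives Q* = 15.1111, P* = 51.6667.
With the tax, sellers need 24.5 more per unit: 97 - 3Q = 29 + 1.5Q + 24.5, so Q_t = 9.6667. Buyers pay P_b = 68; sellers receive P_s = P_b - 24.5 = 43.5.
Deadweight loss is the triangle between the curves from Q_t to Q*: (1/2)(15.1111 - 9.6667)(24.5) = 66.6944.

66.69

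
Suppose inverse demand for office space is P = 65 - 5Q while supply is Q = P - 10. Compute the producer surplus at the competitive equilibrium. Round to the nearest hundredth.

42.01

Rewriting supply in inverse form: P = 10 + Q.
Set 65 - 5Q = 10 + Q, which gives 55 = 6Q, so Q* = 9.1667 and P* = 65 - 5(9.1667) = 19.1667.
The supply curve's price intercept is 10, so PS = (1/2)(Q*)(P* - 10) = (1/2)(9.1667)(9.1667) = 42.0139.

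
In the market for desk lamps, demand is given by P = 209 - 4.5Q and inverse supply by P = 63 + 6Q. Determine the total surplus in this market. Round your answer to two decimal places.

1015.05

Set 209 - 4.5Q = 63 + 6Q, which gives 146 = 10.5Q, so Q* = 13.9048 and P* = 209 - 4.5(13.9048) = 146.4286.
CS = (1/2)(13.9048)(62.5714) = 435.0204 and PS = (1/2)(13.9048)(83.4286) = 580.0272, so total surplus = 1015.0476.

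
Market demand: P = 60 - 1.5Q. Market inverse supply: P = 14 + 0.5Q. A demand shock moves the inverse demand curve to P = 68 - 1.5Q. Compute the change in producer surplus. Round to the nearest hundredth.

50.00

Initial equilibrium: Q_0 = 23, P_0 = 25.5; CS_0 = (1/2)(23)(34.5) = 396.75, PS_0 = (1/2)(23)(11.5) = 132.25.
New equilibrium: 68 - 1.5Q = 14 + 0.5Q gives Q_1 = 27, P_1 = 27.5; CS_1 = 546.75, PS_1 = 182.25.
Change in producer surplus = 182.25 - 132.25 = 50.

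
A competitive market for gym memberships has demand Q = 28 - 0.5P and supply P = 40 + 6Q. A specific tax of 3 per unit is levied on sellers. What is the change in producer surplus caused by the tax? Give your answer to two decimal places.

Rewriting demand in inverse form: P = 56 - 2Q.
Without the tax, 56 - 2Q = 40 + 6Q so Q* = 2 and P* = 52.
With the tax, sellers need 3 more per unit: 56 - 2Q = 40 + 6Q + 3, so Q_t = 1.625. Buyers pay P_b = 52.75; sellers receive P_s = P_b - 3 = 49.75.
PS falls from (1/2)(2)(12) = 12 to (1/2)(1.625)(9.75) = 7.9219, a change of -4.0781.

-4.08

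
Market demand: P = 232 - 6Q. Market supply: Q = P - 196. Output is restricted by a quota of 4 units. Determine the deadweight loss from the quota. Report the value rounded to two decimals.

Rewriting supply in inverse form: P = 196 + Q.
Without the quota, 232 - 6Q = 196 + Q gives Q* = 5.1429.
At Q = 4 the demand price is 232 - 6(4) = 208 and the supply price is 196 + (4) = 200.
Deadweight loss is the triangle between the curves from 4 to 5.1429: (1/2)(208 - 200)(5.1429 - 4) = 4.5714.

4.57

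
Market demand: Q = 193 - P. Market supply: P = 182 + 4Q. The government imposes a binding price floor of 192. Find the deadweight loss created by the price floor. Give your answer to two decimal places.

Rewriting demand in inverse form: P = 193 - Q.
Free-market equilibrium: 193 - Q = 182 + 4Q gives Q* = 2.2, P* = 190.8.
At the floor price 192, quantity demanded is (193 - 192)/1 = 1; demand is the short side, so Q = 1 trades at P = 192.
The lost-trades triangle has base Q* - 1 = 1.2 and height equal to the gap between the curves at Q = 1, which is 192 - 186 = 6. DWL = (1/2)(1.2)(6) = 3.6.

3.60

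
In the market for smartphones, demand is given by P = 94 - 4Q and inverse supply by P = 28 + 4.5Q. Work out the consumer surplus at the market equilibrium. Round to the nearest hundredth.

Setting demand equal to supply, 66 = 8.5Q, so Q* = 7.7647 and P* = 62.9412.
CS is the area between the demand curve and P* from 0 to Q*: (1/2)(7.7647)(31.0588) = 120.5813.

120.58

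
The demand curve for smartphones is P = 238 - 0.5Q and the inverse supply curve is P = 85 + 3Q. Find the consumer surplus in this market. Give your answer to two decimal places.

477.73

Equilibrium: 238 - 0.5Q = 85 + 3Q, so Q* = 43.7143 and P* = 216.1429.
CS is the area between the demand curve and P* from 0 to Q*: (1/2)(43.7143)(21.8571) = 477.7347.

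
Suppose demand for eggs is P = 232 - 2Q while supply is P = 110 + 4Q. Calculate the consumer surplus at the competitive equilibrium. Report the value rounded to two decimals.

Set 232 - 2Q = 110 + 4Q, which gives 122 = 6Q, so Q* = 20.3333 and P* = 232 - 2(20.3333) = 191.3333.
CS is the area between the demand curve and P* from 0 to Q*: (1/2)(20.3333)(40.6667) = 413.4444.

413.44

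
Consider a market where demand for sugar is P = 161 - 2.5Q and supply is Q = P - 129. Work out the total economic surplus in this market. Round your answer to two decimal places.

Rewriting supply in inverse form: P = 129 + Q.
Equilibrium: 161 - 2.5Q = 129 + Q, so Q* = 9.1429 and P* = 138.1429.
Total surplus is the full triangle between the curves from 0 to Q*: (1/2)(9.1429)(161 - 129) = 146.2857.

146.29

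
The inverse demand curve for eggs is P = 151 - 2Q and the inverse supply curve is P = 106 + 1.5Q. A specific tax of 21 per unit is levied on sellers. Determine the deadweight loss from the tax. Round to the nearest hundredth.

Without the tax, 151 - 2Q = 106 + 1.5Q so Q* = 12.8571 and P* = 125.2857.
With the tax, sellers need 21 more per unit: 151 - 2Q = 106 + 1.5Q + 21, so Q_t = 6.8571. Buyers pay P_b = 137.2857; sellers receive P_s = P_b - 21 = 116.2857.
The welfare triangle lost has base Q* - Q_t = 6 and height t = 21, so DWL = (1/2)(6)(21) = 63.

63.00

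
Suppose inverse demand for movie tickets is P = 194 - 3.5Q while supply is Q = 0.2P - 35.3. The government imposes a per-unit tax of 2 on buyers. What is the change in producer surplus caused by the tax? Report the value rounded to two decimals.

-2.28

Rewriting supply in inverse form: P = 176.5 + 5Q.
Pre-tax equilibrium: 194 - 3.5Q = 176.5 + 5Q gives Q* = 2.0588, P* = 186.7941.
A tax on buyers shifts demand down by 2: (194 - 2) - 3.5Q = 176.5 + 5Q, so Q_t = 1.8235. Buyers pay P_b = 187.6176; sellers receive P_s = P_b - 2 = 185.6176.
Producers lose the trapezoid between P_s and P* out to Q_t plus the triangle from Q_t to Q*: change in PS = 8.3131 - 10.5969 = -2.2837.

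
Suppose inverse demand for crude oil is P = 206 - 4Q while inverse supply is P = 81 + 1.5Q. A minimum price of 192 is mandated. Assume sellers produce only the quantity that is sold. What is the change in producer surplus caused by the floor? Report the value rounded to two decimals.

Free-market equilibrium: 206 - 4Q = 81 + 1.5Q gives Q* = 22.7273, P* = 115.0909.
At P = 192, buyers demand (206 - 192)/4 = 3.5 while sellers would supply more, so the quantity traded is 3.5 at price 192.
PS goes from (1/2)(22.7273)(34.0909) = 387.3967 to 379.3125 (computed as (192 - 81)(3.5) - (1/2)(1.5)(3.5)^2), a change of -8.0842.

-8.08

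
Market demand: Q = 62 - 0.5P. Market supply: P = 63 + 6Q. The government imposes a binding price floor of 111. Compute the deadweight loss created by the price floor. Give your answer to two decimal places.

Rewriting demand in inverse form: P = 124 - 2Q.
Without the control, 124 - 2Q = 63 + 6Q so Q* = 7.625 and P* = 108.75.
At the floor price 111, quantity demanded is (124 - 111)/2 = 6.5; demand is the short side, so Q = 6.5 trades at P = 111.
At Q = 6.5 the demand price is 111 and the supply price is 102. Deadweight loss is the triangle between the curves from 6.5 to 7.625: (1/2)(111 - 102)(7.625 - 6.5) = 5.0625.

5.06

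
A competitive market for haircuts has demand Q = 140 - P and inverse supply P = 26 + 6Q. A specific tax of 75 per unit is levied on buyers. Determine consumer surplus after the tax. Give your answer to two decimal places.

Rewriting demand in inverse form: P = 140 - Q.
Without the tax, 140 - Q = 26 + 6Q so Q* = 16.2857 and P* = 123.7143.
With the tax, buyers' net willingness to pay falls by 75: (140 - 75) - Q = 26 + 6Q, so Q_t = 5.5714. Buyers pay P_b = 134.4286; sellers receive P_s = P_b - 75 = 59.4286.
CS = (1/2)(Q_t)(140 - P_b) = (1/2)(5.5714)(5.5714) = 15.5204.

15.52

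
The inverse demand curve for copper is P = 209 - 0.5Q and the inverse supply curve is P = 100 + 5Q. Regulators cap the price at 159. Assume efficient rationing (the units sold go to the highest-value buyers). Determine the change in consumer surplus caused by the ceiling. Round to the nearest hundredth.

457.00

Free-market equilibrium: 209 - 0.5Q = 100 + 5Q gives Q* = 19.8182, P* = 199.0909.
At P = 159, sellers supply (159 - 100)/5 = 11.8 while buyers want more, so the quantity traded is 11.8 at price 159.
CS goes from (1/2)(19.8182)(9.9091) = 98.1901 to 555.19 (computed as (209 - 159)(11.8) - (1/2)(0.5)(11.8)^2), a change of 456.9999.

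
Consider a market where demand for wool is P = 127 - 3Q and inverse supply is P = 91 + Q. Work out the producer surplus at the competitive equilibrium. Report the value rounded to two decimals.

40.50

Equilibrium: 127 - 3Q = 91 + Q, so Q* = 9 and P* = 100.
PS is the area between P* and the supply curve from 0 to Q*: (1/2)(9)(9) = 40.5.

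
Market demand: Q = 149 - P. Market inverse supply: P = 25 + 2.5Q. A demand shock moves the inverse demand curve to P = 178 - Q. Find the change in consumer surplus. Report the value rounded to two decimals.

Rewriting demand in inverse form: P = 149 - Q.
Initial equilibrium: Q_0 = 35.4286, P_0 = 113.5714; CS_0 = (1/2)(35.4286)(35.4286) = 627.5918, PS_0 = (1/2)(35.4286)(88.5714) = 1568.9796.
New equilibrium: 178 - Q = 25 + 2.5Q gives Q_1 = 43.7143, P_1 = 134.2857; CS_1 = 955.4694, PS_1 = 2388.6735.
Change in consumer surplus = 955.4694 - 627.5918 = 327.8776.

327.88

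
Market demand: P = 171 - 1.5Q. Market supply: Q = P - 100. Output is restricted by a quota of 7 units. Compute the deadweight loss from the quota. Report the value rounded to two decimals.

572.45

Rewriting supply in inverse form: P = 100 + Q.
Unrestricted equilibrium: Q* = (171 - 100)/(1.5 + 1) = 28.4.
At Q = 7 the demand price is 171 - 1.5(7) = 160.5 and the supply price is 100 + (7) = 107.
Deadweight loss is the triangle between the curves from 7 to 28.4: (1/2)(160.5 - 107)(28.4 - 7) = 572.45.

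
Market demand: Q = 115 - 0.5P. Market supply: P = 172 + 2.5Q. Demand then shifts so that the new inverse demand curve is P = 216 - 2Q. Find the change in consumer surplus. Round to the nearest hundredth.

-70.52

Rewriting demand in inverse form: P = 230 - 2Q.
Initial equilibrium: Q_0 = 12.8889, P_0 = 204.2222; CS_0 = (1/2)(12.8889)(25.7778) = 166.1235, PS_0 = (1/2)(12.8889)(32.2222) = 207.6543.
New equilibrium: 216 - 2Q = 172 + 2.5Q gives Q_1 = 9.7778, P_1 = 196.4444; CS_1 = 95.6049, PS_1 = 119.5062.
Change in consumer surplus = 95.6049 - 166.1235 = -70.5185.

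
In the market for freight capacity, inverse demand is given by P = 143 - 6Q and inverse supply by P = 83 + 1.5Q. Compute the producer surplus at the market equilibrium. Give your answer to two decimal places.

Set 143 - 6Q = 83 + 1.5Q, which gives 60 = 7.5Q, so Q* = 8 and P* = 143 - 6(8) = 95.
PS is the area between P* and the supply curve from 0 to Q*: (1/2)(8)(12) = 48.

48.00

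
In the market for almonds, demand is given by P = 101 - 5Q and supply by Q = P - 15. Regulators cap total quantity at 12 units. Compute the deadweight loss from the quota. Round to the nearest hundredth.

Rewriting supply in inverse form: P = 15 + Q.
Without the quota, 101 - 5Q = 15 + Q gives Q* = 14.3333.
At Q = 12 the demand price is 101 - 5(12) = 41 and the supply price is 15 + (12) = 27.
DWL = (1/2)(gap between curves at 12) x (Q* - 12) = (1/2)(14)(2.3333) = 16.3333.

16.33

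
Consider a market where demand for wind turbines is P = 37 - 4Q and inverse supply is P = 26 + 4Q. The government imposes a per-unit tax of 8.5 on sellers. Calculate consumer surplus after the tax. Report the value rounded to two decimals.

0.20

Without the tax, 37 - 4Q = 26 + 4Q so Q* = 1.375 and P* = 31.5.
With the tax, sellers need 8.5 more per unit: 37 - 4Q = 26 + 4Q + 8.5, so Q_t = 0.3125. Buyers pay P_b = 35.75; sellers receive P_s = P_b - 8.5 = 27.25.
CS = (1/2)(Q_t)(37 - P_b) = (1/2)(0.3125)(1.25) = 0.1953.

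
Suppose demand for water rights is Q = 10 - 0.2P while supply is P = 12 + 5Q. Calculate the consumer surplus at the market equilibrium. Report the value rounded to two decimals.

Rewriting demand in inverse form: P = 50 - 5Q.
Setting demand equal to supply, 38 = 10Q, so Q* = 3.8 and P* = 31.
The demand choke price is 50, so CS = (1/2)(Q*)(50 - P*) = (1/2)(3.8)(19) = 36.1.

36.10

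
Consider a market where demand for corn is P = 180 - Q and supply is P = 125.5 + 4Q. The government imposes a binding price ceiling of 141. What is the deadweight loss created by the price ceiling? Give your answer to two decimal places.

123.38

Without the control, 180 - Q = 125.5 + 4Q so Q* = 10.9 and P* = 169.1.
At P = 141, sellers supply (141 - 125.5)/4 = 3.875 while buyers want more, so the quantity traded is 3.875 at price 141.
The lost-trades triangle has base Q* - 3.875 = 7.025 and height equal to the gap between the curves at Q = 3.875, which is 176.125 - 141 = 35.125. DWL = (1/2)(7.025)(35.125) = 123.3766.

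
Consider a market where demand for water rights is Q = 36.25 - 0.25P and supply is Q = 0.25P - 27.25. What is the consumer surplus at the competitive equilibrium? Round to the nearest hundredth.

40.50

Rewriting demand in inverse form: P = 145 - 4Q.
Rewriting supply in inverse form: P = 109 + 4Q.
Equilibrium: 145 - 4Q = 109 + 4Q, so Q* = 4.5 and P* = 127.
The demand choke price is 145, so CS = (1/2)(Q*)(145 - P*) = (1/2)(4.5)(18) = 40.5.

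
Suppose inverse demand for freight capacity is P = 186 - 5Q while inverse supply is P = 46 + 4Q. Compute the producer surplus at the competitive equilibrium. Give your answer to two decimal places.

483.95

Setting demand equal to supply, 140 = 9Q, so Q* = 15.5556 and P* = 108.2222.
The supply curve's price intercept is 46, so PS = (1/2)(Q*)(P* - 46) = (1/2)(15.5556)(62.2222) = 483.9506.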